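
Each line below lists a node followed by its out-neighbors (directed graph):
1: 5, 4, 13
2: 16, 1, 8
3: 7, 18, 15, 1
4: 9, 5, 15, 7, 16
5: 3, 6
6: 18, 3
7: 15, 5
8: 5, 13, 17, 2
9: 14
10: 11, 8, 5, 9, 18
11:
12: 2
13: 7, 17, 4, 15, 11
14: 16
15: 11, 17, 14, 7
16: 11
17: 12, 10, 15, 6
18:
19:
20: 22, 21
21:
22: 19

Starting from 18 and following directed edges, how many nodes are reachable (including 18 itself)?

1

BFS from 18 visits: 18
Reachable nodes: 1 of 22 total.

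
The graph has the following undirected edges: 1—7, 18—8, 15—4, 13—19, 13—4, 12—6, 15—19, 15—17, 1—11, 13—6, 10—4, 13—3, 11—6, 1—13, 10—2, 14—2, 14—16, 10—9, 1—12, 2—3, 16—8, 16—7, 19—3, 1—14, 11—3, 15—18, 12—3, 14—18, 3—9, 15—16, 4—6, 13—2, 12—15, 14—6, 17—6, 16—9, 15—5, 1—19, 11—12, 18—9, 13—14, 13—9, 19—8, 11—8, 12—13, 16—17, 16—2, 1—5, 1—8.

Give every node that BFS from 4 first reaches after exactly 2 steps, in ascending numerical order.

Level 0: 4
Level 1: 6, 10, 13, 15
Level 2: 1, 2, 3, 5, 9, 11, 12, 14, 16, 17, 18, 19
Level 3: 7, 8

1, 2, 3, 5, 9, 11, 12, 14, 16, 17, 18, 19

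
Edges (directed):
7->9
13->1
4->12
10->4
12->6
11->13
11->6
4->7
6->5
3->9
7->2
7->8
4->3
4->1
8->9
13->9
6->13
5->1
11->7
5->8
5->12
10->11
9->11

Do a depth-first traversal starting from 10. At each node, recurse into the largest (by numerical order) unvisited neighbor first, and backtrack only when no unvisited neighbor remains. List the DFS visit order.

Visit 10
10 → 11
11 → 13
13 → 9
13 → 1
11 → 7
7 → 8
7 → 2
11 → 6
6 → 5
5 → 12
10 → 4
4 → 3

10 -> 11 -> 13 -> 9 -> 1 -> 7 -> 8 -> 2 -> 6 -> 5 -> 12 -> 4 -> 3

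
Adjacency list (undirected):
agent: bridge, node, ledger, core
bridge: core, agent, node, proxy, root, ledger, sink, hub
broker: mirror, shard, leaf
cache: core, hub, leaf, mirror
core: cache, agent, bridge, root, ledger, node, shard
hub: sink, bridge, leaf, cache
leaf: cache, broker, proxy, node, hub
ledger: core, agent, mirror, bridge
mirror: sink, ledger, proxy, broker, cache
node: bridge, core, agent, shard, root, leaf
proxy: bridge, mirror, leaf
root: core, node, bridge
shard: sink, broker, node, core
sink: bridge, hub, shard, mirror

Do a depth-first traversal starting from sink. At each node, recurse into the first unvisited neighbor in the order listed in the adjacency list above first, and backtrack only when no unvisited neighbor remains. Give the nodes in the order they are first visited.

Visit sink
sink → bridge
bridge → core
core → cache
cache → hub
hub → leaf
leaf → broker
broker → mirror
mirror → ledger
ledger → agent
agent → node
node → shard
node → root
mirror → proxy

sink → bridge → core → cache → hub → leaf → broker → mirror → ledger → agent → node → shard → root → proxy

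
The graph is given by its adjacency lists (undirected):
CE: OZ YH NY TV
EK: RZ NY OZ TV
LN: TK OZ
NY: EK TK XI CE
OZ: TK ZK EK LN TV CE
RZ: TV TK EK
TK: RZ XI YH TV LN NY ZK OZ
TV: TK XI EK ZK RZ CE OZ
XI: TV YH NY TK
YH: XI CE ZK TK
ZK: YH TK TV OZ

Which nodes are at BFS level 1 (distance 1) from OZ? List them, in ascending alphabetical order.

CE, EK, LN, TK, TV, ZK

Level 0: OZ
Level 1: CE, EK, LN, TK, TV, ZK
Level 2: NY, RZ, XI, YH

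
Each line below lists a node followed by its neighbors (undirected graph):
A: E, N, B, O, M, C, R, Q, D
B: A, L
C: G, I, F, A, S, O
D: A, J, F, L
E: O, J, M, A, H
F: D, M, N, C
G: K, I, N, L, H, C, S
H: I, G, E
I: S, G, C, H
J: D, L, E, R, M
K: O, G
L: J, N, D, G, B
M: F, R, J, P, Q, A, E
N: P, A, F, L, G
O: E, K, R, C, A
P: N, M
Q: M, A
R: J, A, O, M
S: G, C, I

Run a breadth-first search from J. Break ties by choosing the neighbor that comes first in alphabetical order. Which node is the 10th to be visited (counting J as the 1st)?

Visit J; enqueue D, E, L, M, R → queue [D, E, L, M, R]
Visit D; enqueue A, F → queue [E, L, M, R, A, F]
Visit E; enqueue H, O → queue [L, M, R, A, F, H, O]
Visit L; enqueue B, G, N → queue [M, R, A, F, H, O, B, G, N]
Visit M; enqueue P, Q → queue [R, A, F, H, O, B, G, N, P, Q]
Visit R → queue [A, F, H, O, B, G, N, P, Q]
Visit A; enqueue C → queue [F, H, O, B, G, N, P, Q, C]
Visit F → queue [H, O, B, G, N, P, Q, C]
Visit H; enqueue I → queue [O, B, G, N, P, Q, C, I]
Visit O; enqueue K → queue [B, G, N, P, Q, C, I, K]
Visit B → queue [G, N, P, Q, C, I, K]
Visit G; enqueue S → queue [N, P, Q, C, I, K, S]
Visit N → queue [P, Q, C, I, K, S]
Visit P → queue [Q, C, I, K, S]
Visit Q → queue [C, I, K, S]
Visit C → queue [I, K, S]
Visit I → queue [K, S]
Visit K → queue [S]
Visit S → queue []

Visit order: J, D, E, L, M, R, A, F, H, O, B, G, N, P, Q, C, I, K, S

O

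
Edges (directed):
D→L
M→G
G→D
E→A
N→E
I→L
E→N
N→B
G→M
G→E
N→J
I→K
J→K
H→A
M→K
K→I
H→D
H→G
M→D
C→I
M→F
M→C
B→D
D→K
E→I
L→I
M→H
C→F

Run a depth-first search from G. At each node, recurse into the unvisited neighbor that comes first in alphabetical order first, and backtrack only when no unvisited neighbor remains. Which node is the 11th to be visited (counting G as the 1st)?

Visit G
G → D
D → K
K → I
I → L
G → E
E → A
E → N
N → B
N → J
G → M
M → C
C → F
M → H

Visit order: G, D, K, I, L, E, A, N, B, J, M, C, F, H

M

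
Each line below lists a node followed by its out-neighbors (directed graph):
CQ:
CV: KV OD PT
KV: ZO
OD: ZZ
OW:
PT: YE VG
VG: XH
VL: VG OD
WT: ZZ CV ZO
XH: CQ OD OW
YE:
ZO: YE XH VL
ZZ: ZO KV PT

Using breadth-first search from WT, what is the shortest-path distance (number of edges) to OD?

Level 0: WT
Level 1: CV, ZO, ZZ
Level 2: KV, OD, PT, VL, XH, YE
Level 3: CQ, OW, VG
OD first appears at level 2.

2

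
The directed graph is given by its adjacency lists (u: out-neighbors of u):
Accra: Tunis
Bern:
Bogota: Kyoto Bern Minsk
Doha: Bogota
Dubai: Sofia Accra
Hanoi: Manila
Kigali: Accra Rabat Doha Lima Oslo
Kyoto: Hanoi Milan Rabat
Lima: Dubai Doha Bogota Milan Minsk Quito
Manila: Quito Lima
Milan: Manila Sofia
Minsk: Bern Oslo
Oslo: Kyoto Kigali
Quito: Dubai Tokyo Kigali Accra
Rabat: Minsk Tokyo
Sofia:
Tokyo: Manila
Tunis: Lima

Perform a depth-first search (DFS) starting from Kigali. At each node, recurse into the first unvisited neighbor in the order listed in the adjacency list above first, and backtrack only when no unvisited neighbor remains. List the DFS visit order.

Kigali, Accra, Tunis, Lima, Dubai, Sofia, Doha, Bogota, Kyoto, Hanoi, Manila, Quito, Tokyo, Milan, Rabat, Minsk, Bern, Oslo

Visit Kigali
Kigali → Accra
Accra → Tunis
Tunis → Lima
Lima → Dubai
Dubai → Sofia
Lima → Doha
Doha → Bogota
Bogota → Kyoto
Kyoto → Hanoi
Hanoi → Manila
Manila → Quito
Quito → Tokyo
Kyoto → Milan
Kyoto → Rabat
Rabat → Minsk
Minsk → Bern
Minsk → Oslo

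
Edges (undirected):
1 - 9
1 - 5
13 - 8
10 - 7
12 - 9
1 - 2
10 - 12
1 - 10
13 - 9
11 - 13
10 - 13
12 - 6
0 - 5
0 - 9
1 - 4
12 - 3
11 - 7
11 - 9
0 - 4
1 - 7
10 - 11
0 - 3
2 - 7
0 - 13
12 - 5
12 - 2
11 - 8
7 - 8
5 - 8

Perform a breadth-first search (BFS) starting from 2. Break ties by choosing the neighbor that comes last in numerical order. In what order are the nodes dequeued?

2, 12, 7, 1, 10, 9, 6, 5, 3, 11, 8, 4, 13, 0

Visit 2; enqueue 12, 7, 1 → queue [12, 7, 1]
Visit 12; enqueue 10, 9, 6, 5, 3 → queue [7, 1, 10, 9, 6, 5, 3]
Visit 7; enqueue 11, 8 → queue [1, 10, 9, 6, 5, 3, 11, 8]
Visit 1; enqueue 4 → queue [10, 9, 6, 5, 3, 11, 8, 4]
Visit 10; enqueue 13 → queue [9, 6, 5, 3, 11, 8, 4, 13]
Visit 9; enqueue 0 → queue [6, 5, 3, 11, 8, 4, 13, 0]
Visit 6 → queue [5, 3, 11, 8, 4, 13, 0]
Visit 5 → queue [3, 11, 8, 4, 13, 0]
Visit 3 → queue [11, 8, 4, 13, 0]
Visit 11 → queue [8, 4, 13, 0]
Visit 8 → queue [4, 13, 0]
Visit 4 → queue [13, 0]
Visit 13 → queue [0]
Visit 0 → queue []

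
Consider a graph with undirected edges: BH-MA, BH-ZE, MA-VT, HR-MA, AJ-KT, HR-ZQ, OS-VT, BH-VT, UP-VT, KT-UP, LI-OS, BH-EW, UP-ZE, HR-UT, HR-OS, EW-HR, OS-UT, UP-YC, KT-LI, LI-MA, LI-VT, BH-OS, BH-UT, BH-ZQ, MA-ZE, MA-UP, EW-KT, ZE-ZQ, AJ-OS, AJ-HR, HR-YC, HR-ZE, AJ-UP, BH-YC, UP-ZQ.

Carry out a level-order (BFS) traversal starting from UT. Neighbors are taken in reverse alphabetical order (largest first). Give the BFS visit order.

Visit UT; enqueue OS, HR, BH → queue [OS, HR, BH]
Visit OS; enqueue VT, LI, AJ → queue [HR, BH, VT, LI, AJ]
Visit HR; enqueue ZQ, ZE, YC, MA, EW → queue [BH, VT, LI, AJ, ZQ, ZE, YC, MA, EW]
Visit BH → queue [VT, LI, AJ, ZQ, ZE, YC, MA, EW]
Visit VT; enqueue UP → queue [LI, AJ, ZQ, ZE, YC, MA, EW, UP]
Visit LI; enqueue KT → queue [AJ, ZQ, ZE, YC, MA, EW, UP, KT]
Visit AJ → queue [ZQ, ZE, YC, MA, EW, UP, KT]
Visit ZQ → queue [ZE, YC, MA, EW, UP, KT]
Visit ZE → queue [YC, MA, EW, UP, KT]
Visit YC → queue [MA, EW, UP, KT]
Visit MA → queue [EW, UP, KT]
Visit EW → queue [UP, KT]
Visit UP → queue [KT]
Visit KT → queue []

UT → OS → HR → BH → VT → LI → AJ → ZQ → ZE → YC → MA → EW → UP → KT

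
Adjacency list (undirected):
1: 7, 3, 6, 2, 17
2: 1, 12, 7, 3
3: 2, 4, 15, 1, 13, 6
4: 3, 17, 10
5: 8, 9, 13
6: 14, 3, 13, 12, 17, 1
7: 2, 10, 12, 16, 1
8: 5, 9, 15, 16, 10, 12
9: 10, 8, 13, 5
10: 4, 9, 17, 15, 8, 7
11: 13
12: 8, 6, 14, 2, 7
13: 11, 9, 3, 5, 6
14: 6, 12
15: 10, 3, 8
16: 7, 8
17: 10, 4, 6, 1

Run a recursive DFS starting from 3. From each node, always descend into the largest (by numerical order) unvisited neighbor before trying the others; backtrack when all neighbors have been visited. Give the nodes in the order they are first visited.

3, 15, 10, 17, 6, 14, 12, 8, 16, 7, 2, 1, 9, 13, 11, 5, 4

Visit 3
3 → 15
15 → 10
10 → 17
17 → 6
6 → 14
14 → 12
12 → 8
8 → 16
16 → 7
7 → 2
2 → 1
8 → 9
9 → 13
13 → 11
13 → 5
17 → 4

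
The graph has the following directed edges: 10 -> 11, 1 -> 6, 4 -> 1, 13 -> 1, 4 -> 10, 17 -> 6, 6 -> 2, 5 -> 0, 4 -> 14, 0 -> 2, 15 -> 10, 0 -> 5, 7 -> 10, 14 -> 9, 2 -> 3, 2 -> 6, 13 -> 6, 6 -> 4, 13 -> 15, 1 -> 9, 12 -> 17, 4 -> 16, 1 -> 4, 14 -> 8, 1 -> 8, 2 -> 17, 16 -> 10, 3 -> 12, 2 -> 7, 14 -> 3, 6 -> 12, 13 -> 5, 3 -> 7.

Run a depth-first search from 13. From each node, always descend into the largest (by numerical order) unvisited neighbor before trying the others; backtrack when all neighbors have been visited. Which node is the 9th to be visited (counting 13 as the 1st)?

16

Visit 13
13 → 15
15 → 10
10 → 11
13 → 6
6 → 12
12 → 17
6 → 4
4 → 16
4 → 14
14 → 9
14 → 8
14 → 3
3 → 7
4 → 1
6 → 2
13 → 5
5 → 0

Visit order: 13, 15, 10, 11, 6, 12, 17, 4, 16, 14, 9, 8, 3, 7, 1, 2, 5, 0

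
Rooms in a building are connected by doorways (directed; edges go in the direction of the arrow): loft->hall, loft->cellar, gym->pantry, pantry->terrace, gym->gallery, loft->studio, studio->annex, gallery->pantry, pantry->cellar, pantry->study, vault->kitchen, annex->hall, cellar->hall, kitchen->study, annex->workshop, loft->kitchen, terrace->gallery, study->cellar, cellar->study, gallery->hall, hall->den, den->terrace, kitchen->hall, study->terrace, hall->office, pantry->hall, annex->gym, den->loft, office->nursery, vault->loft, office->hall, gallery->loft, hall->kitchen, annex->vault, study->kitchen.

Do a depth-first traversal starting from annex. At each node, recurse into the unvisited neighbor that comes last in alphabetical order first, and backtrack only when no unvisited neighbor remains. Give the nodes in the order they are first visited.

annex workshop vault loft studio kitchen study terrace gallery pantry hall office nursery den cellar gym

Visit annex
annex → workshop
annex → vault
vault → loft
loft → studio
loft → kitchen
kitchen → study
study → terrace
terrace → gallery
gallery → pantry
pantry → hall
hall → office
office → nursery
hall → den
pantry → cellar
annex → gym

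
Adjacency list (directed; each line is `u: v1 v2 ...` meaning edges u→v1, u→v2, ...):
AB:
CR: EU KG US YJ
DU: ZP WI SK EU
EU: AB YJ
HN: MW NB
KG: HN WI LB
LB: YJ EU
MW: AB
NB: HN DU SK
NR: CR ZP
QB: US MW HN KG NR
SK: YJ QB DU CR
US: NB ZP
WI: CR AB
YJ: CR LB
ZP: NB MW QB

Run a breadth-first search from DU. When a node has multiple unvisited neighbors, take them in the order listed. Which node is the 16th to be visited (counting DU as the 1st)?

LB

Visit DU; enqueue ZP, WI, SK, EU → queue [ZP, WI, SK, EU]
Visit ZP; enqueue NB, MW, QB → queue [WI, SK, EU, NB, MW, QB]
Visit WI; enqueue CR, AB → queue [SK, EU, NB, MW, QB, CR, AB]
Visit SK; enqueue YJ → queue [EU, NB, MW, QB, CR, AB, YJ]
Visit EU → queue [NB, MW, QB, CR, AB, YJ]
Visit NB; enqueue HN → queue [MW, QB, CR, AB, YJ, HN]
Visit MW → queue [QB, CR, AB, YJ, HN]
Visit QB; enqueue US, KG, NR → queue [CR, AB, YJ, HN, US, KG, NR]
Visit CR → queue [AB, YJ, HN, US, KG, NR]
Visit AB → queue [YJ, HN, US, KG, NR]
Visit YJ; enqueue LB → queue [HN, US, KG, NR, LB]
Visit HN → queue [US, KG, NR, LB]
Visit US → queue [KG, NR, LB]
Visit KG → queue [NR, LB]
Visit NR → queue [LB]
Visit LB → queue []

Visit order: DU, ZP, WI, SK, EU, NB, MW, QB, CR, AB, YJ, HN, US, KG, NR, LB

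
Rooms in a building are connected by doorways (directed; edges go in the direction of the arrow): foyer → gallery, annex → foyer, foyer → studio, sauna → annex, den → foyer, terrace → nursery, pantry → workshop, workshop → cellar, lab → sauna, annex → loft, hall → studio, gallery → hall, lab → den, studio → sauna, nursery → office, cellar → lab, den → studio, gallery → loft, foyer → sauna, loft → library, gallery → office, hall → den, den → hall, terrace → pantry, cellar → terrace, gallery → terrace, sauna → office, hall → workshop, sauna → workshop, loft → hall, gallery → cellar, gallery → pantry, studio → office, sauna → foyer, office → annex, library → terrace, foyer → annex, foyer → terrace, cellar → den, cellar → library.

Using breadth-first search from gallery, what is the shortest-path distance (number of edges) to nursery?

Level 0: gallery
Level 1: cellar, hall, loft, office, pantry, terrace
Level 2: annex, den, lab, library, nursery, studio, workshop
Level 3: foyer, sauna
nursery first appears at level 2.

2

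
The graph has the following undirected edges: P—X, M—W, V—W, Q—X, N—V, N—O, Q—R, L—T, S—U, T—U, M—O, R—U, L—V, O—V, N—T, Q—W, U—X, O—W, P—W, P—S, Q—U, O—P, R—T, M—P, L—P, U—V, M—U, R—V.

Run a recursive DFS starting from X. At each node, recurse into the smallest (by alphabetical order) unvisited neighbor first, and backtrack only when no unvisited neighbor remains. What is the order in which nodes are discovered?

X -> P -> L -> T -> N -> O -> M -> U -> Q -> R -> V -> W -> S

Visit X
X → P
P → L
L → T
T → N
N → O
O → M
M → U
U → Q
Q → R
R → V
V → W
U → S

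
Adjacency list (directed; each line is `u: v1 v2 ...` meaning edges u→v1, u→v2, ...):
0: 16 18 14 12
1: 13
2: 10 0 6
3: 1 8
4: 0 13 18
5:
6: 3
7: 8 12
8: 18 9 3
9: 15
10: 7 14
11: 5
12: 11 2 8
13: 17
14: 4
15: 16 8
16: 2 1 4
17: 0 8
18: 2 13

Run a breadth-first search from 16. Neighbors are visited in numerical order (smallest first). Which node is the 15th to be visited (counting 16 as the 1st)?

8

Visit 16; enqueue 1, 2, 4 → queue [1, 2, 4]
Visit 1; enqueue 13 → queue [2, 4, 13]
Visit 2; enqueue 0, 6, 10 → queue [4, 13, 0, 6, 10]
Visit 4; enqueue 18 → queue [13, 0, 6, 10, 18]
Visit 13; enqueue 17 → queue [0, 6, 10, 18, 17]
Visit 0; enqueue 12, 14 → queue [6, 10, 18, 17, 12, 14]
Visit 6; enqueue 3 → queue [10, 18, 17, 12, 14, 3]
Visit 10; enqueue 7 → queue [18, 17, 12, 14, 3, 7]
Visit 18 → queue [17, 12, 14, 3, 7]
Visit 17; enqueue 8 → queue [12, 14, 3, 7, 8]
Visit 12; enqueue 11 → queue [14, 3, 7, 8, 11]
Visit 14 → queue [3, 7, 8, 11]
Visit 3 → queue [7, 8, 11]
Visit 7 → queue [8, 11]
Visit 8; enqueue 9 → queue [11, 9]
Visit 11; enqueue 5 → queue [9, 5]
Visit 9; enqueue 15 → queue [5, 15]
Visit 5 → queue [15]
Visit 15 → queue []

Visit order: 16, 1, 2, 4, 13, 0, 6, 10, 18, 17, 12, 14, 3, 7, 8, 11, 9, 5, 15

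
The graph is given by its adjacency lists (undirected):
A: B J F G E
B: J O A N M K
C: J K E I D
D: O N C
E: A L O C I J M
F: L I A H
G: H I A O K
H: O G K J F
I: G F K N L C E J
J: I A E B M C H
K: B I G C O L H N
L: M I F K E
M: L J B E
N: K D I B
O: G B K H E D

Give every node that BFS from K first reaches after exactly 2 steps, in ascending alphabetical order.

Level 0: K
Level 1: B, C, G, H, I, L, N, O
Level 2: A, D, E, F, J, M

A, D, E, F, J, M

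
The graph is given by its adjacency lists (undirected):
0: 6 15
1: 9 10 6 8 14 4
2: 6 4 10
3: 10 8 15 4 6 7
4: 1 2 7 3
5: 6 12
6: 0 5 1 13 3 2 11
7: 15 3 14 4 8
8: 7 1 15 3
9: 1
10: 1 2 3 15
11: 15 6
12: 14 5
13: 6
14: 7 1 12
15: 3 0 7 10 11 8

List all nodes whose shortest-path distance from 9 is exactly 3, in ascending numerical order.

0, 2, 3, 5, 7, 11, 12, 13, 15

Level 0: 9
Level 1: 1
Level 2: 4, 6, 8, 10, 14
Level 3: 0, 2, 3, 5, 7, 11, 12, 13, 15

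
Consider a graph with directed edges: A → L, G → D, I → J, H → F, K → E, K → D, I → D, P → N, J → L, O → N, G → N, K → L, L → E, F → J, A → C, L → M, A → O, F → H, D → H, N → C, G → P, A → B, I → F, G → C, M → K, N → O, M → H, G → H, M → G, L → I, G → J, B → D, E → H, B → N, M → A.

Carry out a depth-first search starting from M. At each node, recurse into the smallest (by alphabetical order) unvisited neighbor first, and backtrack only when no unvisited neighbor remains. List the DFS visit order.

Visit M
M → A
A → B
B → D
D → H
H → F
F → J
J → L
L → E
L → I
B → N
N → C
N → O
M → G
G → P
M → K

M A B D H F J L E I N C O G P K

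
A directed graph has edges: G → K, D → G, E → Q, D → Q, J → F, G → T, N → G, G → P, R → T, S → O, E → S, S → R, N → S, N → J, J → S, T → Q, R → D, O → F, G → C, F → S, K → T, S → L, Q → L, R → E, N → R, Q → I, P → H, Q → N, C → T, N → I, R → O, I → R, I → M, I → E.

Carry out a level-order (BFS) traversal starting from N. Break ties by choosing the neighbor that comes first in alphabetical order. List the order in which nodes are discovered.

N, G, I, J, R, S, C, K, P, T, E, M, F, D, O, L, H, Q

Visit N; enqueue G, I, J, R, S → queue [G, I, J, R, S]
Visit G; enqueue C, K, P, T → queue [I, J, R, S, C, K, P, T]
Visit I; enqueue E, M → queue [J, R, S, C, K, P, T, E, M]
Visit J; enqueue F → queue [R, S, C, K, P, T, E, M, F]
Visit R; enqueue D, O → queue [S, C, K, P, T, E, M, F, D, O]
Visit S; enqueue L → queue [C, K, P, T, E, M, F, D, O, L]
Visit C → queue [K, P, T, E, M, F, D, O, L]
Visit K → queue [P, T, E, M, F, D, O, L]
Visit P; enqueue H → queue [T, E, M, F, D, O, L, H]
Visit T; enqueue Q → queue [E, M, F, D, O, L, H, Q]
Visit E → queue [M, F, D, O, L, H, Q]
Visit M → queue [F, D, O, L, H, Q]
Visit F → queue [D, O, L, H, Q]
Visit D → queue [O, L, H, Q]
Visit O → queue [L, H, Q]
Visit L → queue [H, Q]
Visit H → queue [Q]
Visit Q → queue []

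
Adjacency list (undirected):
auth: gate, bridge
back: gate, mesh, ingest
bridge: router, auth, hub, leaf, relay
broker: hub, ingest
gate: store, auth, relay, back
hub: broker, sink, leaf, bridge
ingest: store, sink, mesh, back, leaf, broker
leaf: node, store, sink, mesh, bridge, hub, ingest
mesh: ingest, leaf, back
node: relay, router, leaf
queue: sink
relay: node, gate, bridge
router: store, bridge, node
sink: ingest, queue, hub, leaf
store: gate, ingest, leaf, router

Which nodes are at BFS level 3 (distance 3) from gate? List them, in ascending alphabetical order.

broker, hub, sink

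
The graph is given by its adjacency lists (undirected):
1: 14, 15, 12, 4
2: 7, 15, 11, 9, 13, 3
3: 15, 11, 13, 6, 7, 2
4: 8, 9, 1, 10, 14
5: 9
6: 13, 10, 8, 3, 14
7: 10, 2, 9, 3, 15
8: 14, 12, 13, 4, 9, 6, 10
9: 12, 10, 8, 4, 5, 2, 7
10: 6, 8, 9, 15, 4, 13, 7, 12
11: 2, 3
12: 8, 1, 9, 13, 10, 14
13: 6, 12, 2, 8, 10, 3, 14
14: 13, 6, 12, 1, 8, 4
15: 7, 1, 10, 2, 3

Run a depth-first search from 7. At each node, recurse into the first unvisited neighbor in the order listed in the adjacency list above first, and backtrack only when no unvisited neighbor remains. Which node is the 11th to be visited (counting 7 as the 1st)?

Visit 7
7 → 10
10 → 6
6 → 13
13 → 12
12 → 8
8 → 14
14 → 1
1 → 15
15 → 2
2 → 11
11 → 3
2 → 9
9 → 4
9 → 5

Visit order: 7, 10, 6, 13, 12, 8, 14, 1, 15, 2, 11, 3, 9, 4, 5

11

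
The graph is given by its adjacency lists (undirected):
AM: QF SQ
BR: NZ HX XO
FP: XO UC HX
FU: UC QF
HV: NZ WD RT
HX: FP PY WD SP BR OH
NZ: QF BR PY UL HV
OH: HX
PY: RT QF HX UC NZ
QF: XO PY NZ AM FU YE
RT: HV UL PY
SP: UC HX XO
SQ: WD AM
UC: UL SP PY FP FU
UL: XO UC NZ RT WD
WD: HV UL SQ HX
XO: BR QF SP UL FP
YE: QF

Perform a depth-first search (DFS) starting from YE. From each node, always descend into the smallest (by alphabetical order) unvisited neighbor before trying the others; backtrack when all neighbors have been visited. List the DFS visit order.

Visit YE
YE → QF
QF → AM
AM → SQ
SQ → WD
WD → HV
HV → NZ
NZ → BR
BR → HX
HX → FP
FP → UC
UC → FU
UC → PY
PY → RT
RT → UL
UL → XO
XO → SP
HX → OH

YE QF AM SQ WD HV NZ BR HX FP UC FU PY RT UL XO SP OH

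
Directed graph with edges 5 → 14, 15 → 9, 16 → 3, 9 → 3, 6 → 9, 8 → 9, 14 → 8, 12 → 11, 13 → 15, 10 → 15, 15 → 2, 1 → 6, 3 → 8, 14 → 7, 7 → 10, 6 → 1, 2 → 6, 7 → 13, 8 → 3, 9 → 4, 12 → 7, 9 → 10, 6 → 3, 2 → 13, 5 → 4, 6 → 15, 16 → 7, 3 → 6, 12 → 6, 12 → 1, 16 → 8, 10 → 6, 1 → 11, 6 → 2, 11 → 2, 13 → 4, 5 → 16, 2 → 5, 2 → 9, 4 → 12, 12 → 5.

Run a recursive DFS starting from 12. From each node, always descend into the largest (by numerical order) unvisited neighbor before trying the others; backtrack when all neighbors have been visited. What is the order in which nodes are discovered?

Visit 12
12 → 11
11 → 2
2 → 13
13 → 15
15 → 9
9 → 10
10 → 6
6 → 3
3 → 8
6 → 1
9 → 4
2 → 5
5 → 16
16 → 7
5 → 14

12, 11, 2, 13, 15, 9, 10, 6, 3, 8, 1, 4, 5, 16, 7, 14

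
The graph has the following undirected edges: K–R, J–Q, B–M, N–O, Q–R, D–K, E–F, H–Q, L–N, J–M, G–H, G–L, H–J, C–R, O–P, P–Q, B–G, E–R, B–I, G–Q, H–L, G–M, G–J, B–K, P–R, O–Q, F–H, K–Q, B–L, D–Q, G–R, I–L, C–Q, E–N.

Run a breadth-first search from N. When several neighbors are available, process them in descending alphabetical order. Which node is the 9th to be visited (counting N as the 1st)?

G

Visit N; enqueue O, L, E → queue [O, L, E]
Visit O; enqueue Q, P → queue [L, E, Q, P]
Visit L; enqueue I, H, G, B → queue [E, Q, P, I, H, G, B]
Visit E; enqueue R, F → queue [Q, P, I, H, G, B, R, F]
Visit Q; enqueue K, J, D, C → queue [P, I, H, G, B, R, F, K, J, D, C]
Visit P → queue [I, H, G, B, R, F, K, J, D, C]
Visit I → queue [H, G, B, R, F, K, J, D, C]
Visit H → queue [G, B, R, F, K, J, D, C]
Visit G; enqueue M → queue [B, R, F, K, J, D, C, M]
Visit B → queue [R, F, K, J, D, C, M]
Visit R → queue [F, K, J, D, C, M]
Visit F → queue [K, J, D, C, M]
Visit K → queue [J, D, C, M]
Visit J → queue [D, C, M]
Visit D → queue [C, M]
Visit C → queue [M]
Visit M → queue []

Visit order: N, O, L, E, Q, P, I, H, G, B, R, F, K, J, D, C, M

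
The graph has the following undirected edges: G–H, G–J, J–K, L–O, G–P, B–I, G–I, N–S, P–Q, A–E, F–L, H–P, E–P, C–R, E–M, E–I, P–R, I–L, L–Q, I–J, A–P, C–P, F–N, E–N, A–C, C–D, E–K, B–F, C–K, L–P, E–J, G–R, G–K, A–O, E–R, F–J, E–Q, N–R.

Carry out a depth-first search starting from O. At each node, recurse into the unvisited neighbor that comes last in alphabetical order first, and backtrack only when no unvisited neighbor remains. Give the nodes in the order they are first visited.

O -> L -> Q -> P -> R -> N -> S -> F -> J -> K -> G -> I -> E -> M -> A -> C -> D -> B -> H

Visit O
O → L
L → Q
Q → P
P → R
R → N
N → S
N → F
F → J
J → K
K → G
G → I
I → E
E → M
E → A
A → C
C → D
I → B
G → H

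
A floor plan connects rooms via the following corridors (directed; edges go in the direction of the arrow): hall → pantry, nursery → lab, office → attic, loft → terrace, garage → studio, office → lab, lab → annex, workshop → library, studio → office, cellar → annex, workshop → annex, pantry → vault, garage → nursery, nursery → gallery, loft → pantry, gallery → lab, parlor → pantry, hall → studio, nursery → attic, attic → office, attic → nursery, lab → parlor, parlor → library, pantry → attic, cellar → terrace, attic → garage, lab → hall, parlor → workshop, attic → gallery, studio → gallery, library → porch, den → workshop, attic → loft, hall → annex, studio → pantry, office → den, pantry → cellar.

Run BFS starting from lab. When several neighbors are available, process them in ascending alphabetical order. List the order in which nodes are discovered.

lab annex hall parlor pantry studio library workshop attic cellar vault gallery office porch garage loft nursery terrace den

Visit lab; enqueue annex, hall, parlor → queue [annex, hall, parlor]
Visit annex → queue [hall, parlor]
Visit hall; enqueue pantry, studio → queue [parlor, pantry, studio]
Visit parlor; enqueue library, workshop → queue [pantry, studio, library, workshop]
Visit pantry; enqueue attic, cellar, vault → queue [studio, library, workshop, attic, cellar, vault]
Visit studio; enqueue gallery, office → queue [library, workshop, attic, cellar, vault, gallery, office]
Visit library; enqueue porch → queue [workshop, attic, cellar, vault, gallery, office, porch]
Visit workshop → queue [attic, cellar, vault, gallery, office, porch]
Visit attic; enqueue garage, loft, nursery → queue [cellar, vault, gallery, office, porch, garage, loft, nursery]
Visit cellar; enqueue terrace → queue [vault, gallery, office, porch, garage, loft, nursery, terrace]
Visit vault → queue [gallery, office, porch, garage, loft, nursery, terrace]
Visit gallery → queue [office, porch, garage, loft, nursery, terrace]
Visit office; enqueue den → queue [porch, garage, loft, nursery, terrace, den]
Visit porch → queue [garage, loft, nursery, terrace, den]
Visit garage → queue [loft, nursery, terrace, den]
Visit loft → queue [nursery, terrace, den]
Visit nursery → queue [terrace, den]
Visit terrace → queue [den]
Visit den → queue []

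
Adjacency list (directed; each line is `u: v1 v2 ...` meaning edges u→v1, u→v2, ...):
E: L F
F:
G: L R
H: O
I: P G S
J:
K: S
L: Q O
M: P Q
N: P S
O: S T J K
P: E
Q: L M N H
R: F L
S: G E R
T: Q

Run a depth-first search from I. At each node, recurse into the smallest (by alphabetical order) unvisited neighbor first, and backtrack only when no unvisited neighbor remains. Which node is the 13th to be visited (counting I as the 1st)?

Visit I
I → G
G → L
L → O
O → J
O → K
K → S
S → E
E → F
S → R
O → T
T → Q
Q → H
Q → M
M → P
Q → N

Visit order: I, G, L, O, J, K, S, E, F, R, T, Q, H, M, P, N

H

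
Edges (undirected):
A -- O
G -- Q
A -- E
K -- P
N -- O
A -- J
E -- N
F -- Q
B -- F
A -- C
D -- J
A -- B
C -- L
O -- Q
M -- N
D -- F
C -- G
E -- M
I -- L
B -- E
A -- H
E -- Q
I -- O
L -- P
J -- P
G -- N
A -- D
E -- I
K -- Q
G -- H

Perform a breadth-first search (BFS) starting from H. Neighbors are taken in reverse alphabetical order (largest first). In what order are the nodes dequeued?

H -> G -> A -> Q -> N -> C -> O -> J -> E -> D -> B -> K -> F -> M -> L -> I -> P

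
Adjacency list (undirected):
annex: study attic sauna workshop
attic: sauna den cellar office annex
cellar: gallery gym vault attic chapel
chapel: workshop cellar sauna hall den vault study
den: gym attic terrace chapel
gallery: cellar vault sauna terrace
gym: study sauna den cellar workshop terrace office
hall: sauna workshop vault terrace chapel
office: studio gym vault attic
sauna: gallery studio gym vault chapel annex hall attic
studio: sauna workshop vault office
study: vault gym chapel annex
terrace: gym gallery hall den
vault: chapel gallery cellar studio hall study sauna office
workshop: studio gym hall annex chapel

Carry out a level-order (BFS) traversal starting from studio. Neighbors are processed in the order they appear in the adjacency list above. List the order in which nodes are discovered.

Visit studio; enqueue sauna, workshop, vault, office → queue [sauna, workshop, vault, office]
Visit sauna; enqueue gallery, gym, chapel, annex, hall, attic → queue [workshop, vault, office, gallery, gym, chapel, annex, hall, attic]
Visit workshop → queue [vault, office, gallery, gym, chapel, annex, hall, attic]
Visit vault; enqueue cellar, study → queue [office, gallery, gym, chapel, annex, hall, attic, cellar, study]
Visit office → queue [gallery, gym, chapel, annex, hall, attic, cellar, study]
Visit gallery; enqueue terrace → queue [gym, chapel, annex, hall, attic, cellar, study, terrace]
Visit gym; enqueue den → queue [chapel, annex, hall, attic, cellar, study, terrace, den]
Visit chapel → queue [annex, hall, attic, cellar, study, terrace, den]
Visit annex → queue [hall, attic, cellar, study, terrace, den]
Visit hall → queue [attic, cellar, study, terrace, den]
Visit attic → queue [cellar, study, terrace, den]
Visit cellar → queue [study, terrace, den]
Visit study → queue [terrace, den]
Visit terrace → queue [den]
Visit den → queue []

studio, sauna, workshop, vault, office, gallery, gym, chapel, annex, hall, attic, cellar, study, terrace, den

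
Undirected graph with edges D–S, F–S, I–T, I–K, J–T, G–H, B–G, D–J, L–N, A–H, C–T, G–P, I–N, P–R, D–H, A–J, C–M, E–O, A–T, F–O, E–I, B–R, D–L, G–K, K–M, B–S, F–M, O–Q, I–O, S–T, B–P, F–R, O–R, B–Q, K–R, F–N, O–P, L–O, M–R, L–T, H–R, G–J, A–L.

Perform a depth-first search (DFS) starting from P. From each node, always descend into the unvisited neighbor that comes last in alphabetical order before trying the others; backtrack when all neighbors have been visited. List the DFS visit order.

P → R → O → Q → B → S → T → L → N → I → K → M → F → C → G → J → D → H → A → E

Visit P
P → R
R → O
O → Q
Q → B
B → S
S → T
T → L
L → N
N → I
I → K
K → M
M → F
M → C
K → G
G → J
J → D
D → H
H → A
I → E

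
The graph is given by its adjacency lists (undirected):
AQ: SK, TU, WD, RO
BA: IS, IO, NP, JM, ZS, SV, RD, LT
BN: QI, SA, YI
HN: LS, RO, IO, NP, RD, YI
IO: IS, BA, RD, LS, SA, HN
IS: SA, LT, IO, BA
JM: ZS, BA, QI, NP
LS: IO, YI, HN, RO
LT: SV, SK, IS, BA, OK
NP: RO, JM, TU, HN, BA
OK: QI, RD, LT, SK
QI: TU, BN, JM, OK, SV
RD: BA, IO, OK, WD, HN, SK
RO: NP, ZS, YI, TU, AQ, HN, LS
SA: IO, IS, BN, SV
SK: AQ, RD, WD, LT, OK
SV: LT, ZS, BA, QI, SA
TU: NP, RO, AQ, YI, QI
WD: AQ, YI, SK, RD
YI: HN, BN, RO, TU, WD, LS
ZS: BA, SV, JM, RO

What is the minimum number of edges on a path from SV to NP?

2

Level 0: SV
Level 1: BA, LT, QI, SA, ZS
Level 2: BN, IO, IS, JM, NP, OK, RD, RO, SK, TU
Level 3: AQ, HN, LS, WD, YI
NP first appears at level 2.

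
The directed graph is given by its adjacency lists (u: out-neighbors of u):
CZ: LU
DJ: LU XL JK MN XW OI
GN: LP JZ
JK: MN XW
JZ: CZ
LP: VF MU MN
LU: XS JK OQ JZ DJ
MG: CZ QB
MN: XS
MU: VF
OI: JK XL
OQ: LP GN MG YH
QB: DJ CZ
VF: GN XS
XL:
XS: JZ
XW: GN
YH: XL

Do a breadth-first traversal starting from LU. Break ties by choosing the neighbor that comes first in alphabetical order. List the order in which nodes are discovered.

LU, DJ, JK, JZ, OQ, XS, MN, OI, XL, XW, CZ, GN, LP, MG, YH, MU, VF, QB

Visit LU; enqueue DJ, JK, JZ, OQ, XS → queue [DJ, JK, JZ, OQ, XS]
Visit DJ; enqueue MN, OI, XL, XW → queue [JK, JZ, OQ, XS, MN, OI, XL, XW]
Visit JK → queue [JZ, OQ, XS, MN, OI, XL, XW]
Visit JZ; enqueue CZ → queue [OQ, XS, MN, OI, XL, XW, CZ]
Visit OQ; enqueue GN, LP, MG, YH → queue [XS, MN, OI, XL, XW, CZ, GN, LP, MG, YH]
Visit XS → queue [MN, OI, XL, XW, CZ, GN, LP, MG, YH]
Visit MN → queue [OI, XL, XW, CZ, GN, LP, MG, YH]
Visit OI → queue [XL, XW, CZ, GN, LP, MG, YH]
Visit XL → queue [XW, CZ, GN, LP, MG, YH]
Visit XW → queue [CZ, GN, LP, MG, YH]
Visit CZ → queue [GN, LP, MG, YH]
Visit GN → queue [LP, MG, YH]
Visit LP; enqueue MU, VF → queue [MG, YH, MU, VF]
Visit MG; enqueue QB → queue [YH, MU, VF, QB]
Visit YH → queue [MU, VF, QB]
Visit MU → queue [VF, QB]
Visit VF → queue [QB]
Visit QB → queue []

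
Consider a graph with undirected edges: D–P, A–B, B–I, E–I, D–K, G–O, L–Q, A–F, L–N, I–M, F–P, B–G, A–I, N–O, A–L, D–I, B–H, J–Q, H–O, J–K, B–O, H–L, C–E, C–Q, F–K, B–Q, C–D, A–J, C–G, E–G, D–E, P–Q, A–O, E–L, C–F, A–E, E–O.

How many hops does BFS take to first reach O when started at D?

2

Level 0: D
Level 1: C, E, I, K, P
Level 2: A, B, F, G, J, L, M, O, Q
Level 3: H, N
O first appears at level 2.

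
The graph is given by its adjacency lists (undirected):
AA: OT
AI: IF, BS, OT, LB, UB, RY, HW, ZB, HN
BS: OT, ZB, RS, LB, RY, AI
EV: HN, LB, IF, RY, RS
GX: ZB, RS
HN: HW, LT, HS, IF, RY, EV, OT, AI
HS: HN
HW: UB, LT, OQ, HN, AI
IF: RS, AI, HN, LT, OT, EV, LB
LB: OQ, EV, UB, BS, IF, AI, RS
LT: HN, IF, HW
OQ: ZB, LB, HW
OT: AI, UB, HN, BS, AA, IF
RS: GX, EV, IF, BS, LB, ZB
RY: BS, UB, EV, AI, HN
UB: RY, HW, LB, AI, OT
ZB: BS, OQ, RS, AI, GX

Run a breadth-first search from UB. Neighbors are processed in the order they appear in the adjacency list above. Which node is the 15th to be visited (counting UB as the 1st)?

Visit UB; enqueue RY, HW, LB, AI, OT → queue [RY, HW, LB, AI, OT]
Visit RY; enqueue BS, EV, HN → queue [HW, LB, AI, OT, BS, EV, HN]
Visit HW; enqueue LT, OQ → queue [LB, AI, OT, BS, EV, HN, LT, OQ]
Visit LB; enqueue IF, RS → queue [AI, OT, BS, EV, HN, LT, OQ, IF, RS]
Visit AI; enqueue ZB → queue [OT, BS, EV, HN, LT, OQ, IF, RS, ZB]
Visit OT; enqueue AA → queue [BS, EV, HN, LT, OQ, IF, RS, ZB, AA]
Visit BS → queue [EV, HN, LT, OQ, IF, RS, ZB, AA]
Visit EV → queue [HN, LT, OQ, IF, RS, ZB, AA]
Visit HN; enqueue HS → queue [LT, OQ, IF, RS, ZB, AA, HS]
Visit LT → queue [OQ, IF, RS, ZB, AA, HS]
Visit OQ → queue [IF, RS, ZB, AA, HS]
Visit IF → queue [RS, ZB, AA, HS]
Visit RS; enqueue GX → queue [ZB, AA, HS, GX]
Visit ZB → queue [AA, HS, GX]
Visit AA → queue [HS, GX]
Visit HS → queue [GX]
Visit GX → queue []

Visit order: UB, RY, HW, LB, AI, OT, BS, EV, HN, LT, OQ, IF, RS, ZB, AA, HS, GX

AA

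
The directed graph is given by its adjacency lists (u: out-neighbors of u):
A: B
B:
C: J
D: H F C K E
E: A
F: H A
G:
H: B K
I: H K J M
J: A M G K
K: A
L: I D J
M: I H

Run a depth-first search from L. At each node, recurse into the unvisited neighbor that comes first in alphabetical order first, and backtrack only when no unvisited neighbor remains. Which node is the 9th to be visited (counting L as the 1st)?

Visit L
L → D
D → C
C → J
J → A
A → B
J → G
J → K
J → M
M → H
M → I
D → E
D → F

Visit order: L, D, C, J, A, B, G, K, M, H, I, E, F

M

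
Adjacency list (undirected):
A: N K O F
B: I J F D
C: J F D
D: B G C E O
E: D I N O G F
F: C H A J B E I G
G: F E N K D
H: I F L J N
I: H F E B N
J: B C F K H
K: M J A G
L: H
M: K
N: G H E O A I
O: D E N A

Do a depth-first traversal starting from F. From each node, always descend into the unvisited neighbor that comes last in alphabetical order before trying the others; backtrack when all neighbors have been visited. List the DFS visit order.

F, J, K, M, G, N, O, E, I, H, L, B, D, C, A

Visit F
F → J
J → K
K → M
K → G
G → N
N → O
O → E
E → I
I → H
H → L
I → B
B → D
D → C
O → A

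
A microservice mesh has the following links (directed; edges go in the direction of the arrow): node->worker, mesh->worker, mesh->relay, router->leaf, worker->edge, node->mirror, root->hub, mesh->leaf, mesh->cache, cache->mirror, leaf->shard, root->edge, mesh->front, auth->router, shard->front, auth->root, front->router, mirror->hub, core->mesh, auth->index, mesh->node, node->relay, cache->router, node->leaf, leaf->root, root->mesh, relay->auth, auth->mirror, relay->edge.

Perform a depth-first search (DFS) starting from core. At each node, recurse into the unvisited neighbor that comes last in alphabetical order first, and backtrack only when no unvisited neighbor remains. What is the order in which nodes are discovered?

core -> mesh -> worker -> edge -> relay -> auth -> router -> leaf -> shard -> front -> root -> hub -> mirror -> index -> node -> cache

Visit core
core → mesh
mesh → worker
worker → edge
mesh → relay
relay → auth
auth → router
router → leaf
leaf → shard
shard → front
leaf → root
root → hub
auth → mirror
auth → index
mesh → node
mesh → cache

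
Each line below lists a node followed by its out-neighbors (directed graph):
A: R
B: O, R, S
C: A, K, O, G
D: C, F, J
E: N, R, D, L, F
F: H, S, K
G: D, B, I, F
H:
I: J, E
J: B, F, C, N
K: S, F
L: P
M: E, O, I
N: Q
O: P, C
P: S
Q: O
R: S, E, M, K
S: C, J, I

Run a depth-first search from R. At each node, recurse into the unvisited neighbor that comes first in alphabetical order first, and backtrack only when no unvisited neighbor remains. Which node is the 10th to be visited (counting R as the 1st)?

Visit R
R → E
E → D
D → C
C → A
C → G
G → B
B → O
O → P
P → S
S → I
I → J
J → F
F → H
F → K
J → N
N → Q
E → L
R → M

Visit order: R, E, D, C, A, G, B, O, P, S, I, J, F, H, K, N, Q, L, M

S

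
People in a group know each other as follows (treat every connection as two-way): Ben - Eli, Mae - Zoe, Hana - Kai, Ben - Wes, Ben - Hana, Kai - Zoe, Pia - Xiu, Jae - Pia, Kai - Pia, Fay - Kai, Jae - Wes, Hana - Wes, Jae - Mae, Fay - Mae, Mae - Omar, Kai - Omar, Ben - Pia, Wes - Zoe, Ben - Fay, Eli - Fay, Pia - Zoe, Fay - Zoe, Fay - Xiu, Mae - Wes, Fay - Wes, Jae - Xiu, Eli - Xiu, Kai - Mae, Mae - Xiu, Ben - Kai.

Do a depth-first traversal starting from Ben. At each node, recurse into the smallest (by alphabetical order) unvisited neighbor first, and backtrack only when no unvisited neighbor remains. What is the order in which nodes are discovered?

Ben -> Eli -> Fay -> Kai -> Hana -> Wes -> Jae -> Mae -> Omar -> Xiu -> Pia -> Zoe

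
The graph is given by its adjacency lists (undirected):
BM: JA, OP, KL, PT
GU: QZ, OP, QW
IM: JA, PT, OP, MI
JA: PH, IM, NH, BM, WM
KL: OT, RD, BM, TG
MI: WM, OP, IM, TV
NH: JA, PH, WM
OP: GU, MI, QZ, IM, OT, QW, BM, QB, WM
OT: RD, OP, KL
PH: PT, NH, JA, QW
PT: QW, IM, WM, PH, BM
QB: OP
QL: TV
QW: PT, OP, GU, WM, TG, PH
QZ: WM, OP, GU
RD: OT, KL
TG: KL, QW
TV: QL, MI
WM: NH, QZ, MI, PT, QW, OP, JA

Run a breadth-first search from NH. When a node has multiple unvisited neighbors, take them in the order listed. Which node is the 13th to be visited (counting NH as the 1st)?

Visit NH; enqueue JA, PH, WM → queue [JA, PH, WM]
Visit JA; enqueue IM, BM → queue [PH, WM, IM, BM]
Visit PH; enqueue PT, QW → queue [WM, IM, BM, PT, QW]
Visit WM; enqueue QZ, MI, OP → queue [IM, BM, PT, QW, QZ, MI, OP]
Visit IM → queue [BM, PT, QW, QZ, MI, OP]
Visit BM; enqueue KL → queue [PT, QW, QZ, MI, OP, KL]
Visit PT → queue [QW, QZ, MI, OP, KL]
Visit QW; enqueue GU, TG → queue [QZ, MI, OP, KL, GU, TG]
Visit QZ → queue [MI, OP, KL, GU, TG]
Visit MI; enqueue TV → queue [OP, KL, GU, TG, TV]
Visit OP; enqueue OT, QB → queue [KL, GU, TG, TV, OT, QB]
Visit KL; enqueue RD → queue [GU, TG, TV, OT, QB, RD]
Visit GU → queue [TG, TV, OT, QB, RD]
Visit TG → queue [TV, OT, QB, RD]
Visit TV; enqueue QL → queue [OT, QB, RD, QL]
Visit OT → queue [QB, RD, QL]
Visit QB → queue [RD, QL]
Visit RD → queue [QL]
Visit QL → queue []

Visit order: NH, JA, PH, WM, IM, BM, PT, QW, QZ, MI, OP, KL, GU, TG, TV, OT, QB, RD, QL

GU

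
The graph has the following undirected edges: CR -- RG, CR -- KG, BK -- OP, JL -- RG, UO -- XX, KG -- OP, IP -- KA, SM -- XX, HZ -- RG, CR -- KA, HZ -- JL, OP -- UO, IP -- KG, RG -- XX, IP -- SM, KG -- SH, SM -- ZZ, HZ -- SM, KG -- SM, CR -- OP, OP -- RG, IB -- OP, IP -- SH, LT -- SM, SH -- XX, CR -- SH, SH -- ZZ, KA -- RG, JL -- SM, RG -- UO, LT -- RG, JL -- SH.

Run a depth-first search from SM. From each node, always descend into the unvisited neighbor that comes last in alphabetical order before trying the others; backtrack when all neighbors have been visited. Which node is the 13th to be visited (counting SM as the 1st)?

Visit SM
SM → ZZ
ZZ → SH
SH → XX
XX → UO
UO → RG
RG → OP
OP → KG
KG → IP
IP → KA
KA → CR
OP → IB
OP → BK
RG → LT
RG → JL
JL → HZ

Visit order: SM, ZZ, SH, XX, UO, RG, OP, KG, IP, KA, CR, IB, BK, LT, JL, HZ

BK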